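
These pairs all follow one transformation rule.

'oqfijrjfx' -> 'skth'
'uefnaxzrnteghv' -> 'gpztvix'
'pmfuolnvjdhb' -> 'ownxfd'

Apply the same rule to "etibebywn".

vddy

Rule — shift every letter 2 places forward in the alphabet (wrapping around), then keep every other character starting from the second (positions 2nd, 4th, 6th, ...).
So "etibebywn" becomes "vddy".
(Check on "uefnaxzrnteghv": → "wghpczbtpvgijx" → "gpztvix" ✓)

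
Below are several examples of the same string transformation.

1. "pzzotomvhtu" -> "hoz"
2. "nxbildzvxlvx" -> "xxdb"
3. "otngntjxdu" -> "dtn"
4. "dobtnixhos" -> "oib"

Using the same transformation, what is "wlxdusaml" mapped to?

lsx

The transformation: keep one character in every 3, starting at position 3 (positions 3rd, 6th, 9th, ...), then reverse the string.
For "wlxdusaml", step one produces "xsl"; step two turns that into "lsx".
(Check on "nxbildzvxlvx": → "bdxx" → "xxdb" ✓)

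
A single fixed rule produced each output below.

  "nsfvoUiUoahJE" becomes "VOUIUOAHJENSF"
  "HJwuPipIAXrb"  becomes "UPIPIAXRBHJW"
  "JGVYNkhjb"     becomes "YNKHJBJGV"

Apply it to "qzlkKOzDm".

KKOZDMQZL

The transformation: move the first 3 characters to the end (rotate left by 3), then convert every letter to uppercase.
On "qzlkKOzDm" that produces "KKOZDMQZL".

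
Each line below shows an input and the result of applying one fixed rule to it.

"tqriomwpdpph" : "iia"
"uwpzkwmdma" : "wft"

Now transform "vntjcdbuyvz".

ros

The pattern: shift every letter 7 places backward in the alphabet (wrapping around), then keep only the last 3 characters.
"vntjcdbuyvz" → "ogmcvwunros" → "ros".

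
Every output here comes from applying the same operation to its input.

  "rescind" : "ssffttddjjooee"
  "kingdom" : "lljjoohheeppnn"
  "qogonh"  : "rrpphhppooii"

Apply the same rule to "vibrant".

Looking at the pairs, the operation is to shift every letter 1 place forward in the alphabet (wrapping around), then double every character.
On "vibrant": the first step gives "wjcsbou", and the second then gives "wwjjccssbboouu".
(Check on "qogonh": → "rphpoi" → "rrpphhppooii" ✓)

wwjjccssbboouu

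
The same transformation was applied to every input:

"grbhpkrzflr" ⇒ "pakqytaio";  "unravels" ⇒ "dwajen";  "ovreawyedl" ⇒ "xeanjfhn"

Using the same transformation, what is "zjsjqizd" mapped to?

isbszr

The pattern: shift every letter 9 places forward in the alphabet (wrapping around), then delete the last 2 characters.
On "zjsjqizd": the first step gives "isbszrim", and the second then gives "isbszr".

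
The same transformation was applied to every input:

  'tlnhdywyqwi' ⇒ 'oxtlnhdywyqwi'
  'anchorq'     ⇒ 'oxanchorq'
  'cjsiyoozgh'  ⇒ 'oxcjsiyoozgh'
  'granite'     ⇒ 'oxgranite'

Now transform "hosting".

oxhosting

In each case the input is transformed by: prepend "ox".
So "hosting" becomes "oxhosting".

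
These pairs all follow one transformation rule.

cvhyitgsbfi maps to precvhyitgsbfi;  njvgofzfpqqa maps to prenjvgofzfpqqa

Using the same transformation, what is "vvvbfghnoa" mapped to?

prevvvbfghnoa

Each output is the input with this applied: prepend "pre".
For "vvvbfghnoa" the result is "prevvvbfghnoa".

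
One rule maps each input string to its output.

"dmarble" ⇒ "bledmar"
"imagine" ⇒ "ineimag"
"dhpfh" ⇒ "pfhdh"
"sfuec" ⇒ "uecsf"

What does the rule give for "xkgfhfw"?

Rule — move the last 3 characters to the front (rotate right by 3).
"xkgfhfw" → "hfwxkgf".

hfwxkgf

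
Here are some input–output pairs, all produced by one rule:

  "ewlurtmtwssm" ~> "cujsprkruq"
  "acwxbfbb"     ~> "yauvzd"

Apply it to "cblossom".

Each output is the input with this applied: shift every letter 2 places backward in the alphabet (wrapping around), then delete the last 2 characters.
Applying both steps to "cblossom": "azjmqqmk", then "azjmqq".
(Check on "acwxbfbb": → "yauvzdzz" → "yauvzd" ✓)

azjmqq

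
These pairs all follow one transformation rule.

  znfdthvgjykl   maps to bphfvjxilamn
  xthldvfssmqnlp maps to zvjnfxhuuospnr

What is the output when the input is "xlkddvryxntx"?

Each output is the input with this applied: shift every letter 2 places forward in the alphabet (wrapping around).
Doing the same to "xlkddvryxntx": "znmffxtazpvz".

znmffxtazpvz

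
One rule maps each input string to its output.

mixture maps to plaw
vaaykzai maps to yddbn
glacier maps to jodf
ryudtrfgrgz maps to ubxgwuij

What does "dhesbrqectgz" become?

gkhveuthf

The rule is to delete the last 3 characters, then shift every letter 3 places forward in the alphabet (wrapping around).
For "dhesbrqectgz", step one produces "dhesbrqec"; step two turns that into "gkhveuthf".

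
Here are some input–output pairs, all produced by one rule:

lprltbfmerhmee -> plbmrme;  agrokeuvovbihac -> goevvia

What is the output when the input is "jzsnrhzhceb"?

In each case the input is transformed by: keep every other character starting from the second (positions 2nd, 4th, 6th, ...).
On "jzsnrhzhceb" that produces "znhhe".

znhhe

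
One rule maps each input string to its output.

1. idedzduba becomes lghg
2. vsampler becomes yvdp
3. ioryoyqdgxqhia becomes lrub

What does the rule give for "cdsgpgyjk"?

Rule — shift every letter 3 places forward in the alphabet (wrapping around), then keep only the first 4 characters.
Working it through for "cdsgpgyjk": intermediate "fgvjsjbmn", final "fgvj".

fgvj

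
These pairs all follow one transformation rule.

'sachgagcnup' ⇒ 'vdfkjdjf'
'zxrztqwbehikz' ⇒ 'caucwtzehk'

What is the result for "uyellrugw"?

Looking at the pairs, the operation is to delete the last 3 characters, then shift every letter 3 places forward in the alphabet (wrapping around).
So "uyellrugw" becomes "xbhoou".

xbhoou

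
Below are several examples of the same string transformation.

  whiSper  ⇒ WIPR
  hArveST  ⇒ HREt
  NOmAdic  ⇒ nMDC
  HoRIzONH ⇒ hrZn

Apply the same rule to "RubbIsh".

The rule is to flip the case of every letter, then keep every other character starting from the first (positions 1st, 3rd, 5th, ...).
"RubbIsh" → "rUBBiSH" → "rBiH".
(Check on "NOmAdic": → "noMaDIC" → "nMDC" ✓)

rBiH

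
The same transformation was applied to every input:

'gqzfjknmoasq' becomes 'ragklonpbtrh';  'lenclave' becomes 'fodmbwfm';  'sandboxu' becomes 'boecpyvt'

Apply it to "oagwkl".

bhxlmp

In each case the input is transformed by: move the first character to the end, then shift every letter 1 place forward in the alphabet (wrapping around).
"oagwkl" → "agwklo" → "bhxlmp".
(Check on "lenclave": → "enclavel" → "fodmbwfm" ✓)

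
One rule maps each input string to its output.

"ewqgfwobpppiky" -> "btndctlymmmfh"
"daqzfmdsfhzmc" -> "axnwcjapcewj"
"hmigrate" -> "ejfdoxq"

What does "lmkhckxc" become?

ijhezhu

Each output is the input with this applied: shift every letter 3 places backward in the alphabet (wrapping around), then delete the last character.
So "lmkhckxc" becomes "ijhezhu".
(Check on "hmigrate": → "ejfdoxqb" → "ejfdoxq" ✓)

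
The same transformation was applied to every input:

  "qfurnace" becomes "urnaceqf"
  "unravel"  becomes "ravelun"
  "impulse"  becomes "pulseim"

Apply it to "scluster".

Looking at the pairs, the operation is to move the first 2 characters to the end (rotate left by 2).
For "scluster" the result is "lustersc".

lustersc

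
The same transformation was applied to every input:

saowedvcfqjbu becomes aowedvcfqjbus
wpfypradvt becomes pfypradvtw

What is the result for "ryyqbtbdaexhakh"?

yyqbtbdaexhakhr

In each case the input is transformed by: move the first character to the end.
So "ryyqbtbdaexhakh" becomes "yyqbtbdaexhakhr".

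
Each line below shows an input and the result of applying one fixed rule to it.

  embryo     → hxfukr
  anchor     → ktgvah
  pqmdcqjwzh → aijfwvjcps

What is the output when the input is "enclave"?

Looking at the pairs, the operation is to move the last character to the front, then shift every letter 7 places backward in the alphabet (wrapping around).
Working it through for "enclave": intermediate "eenclav", final "xxgveto".

xxgveto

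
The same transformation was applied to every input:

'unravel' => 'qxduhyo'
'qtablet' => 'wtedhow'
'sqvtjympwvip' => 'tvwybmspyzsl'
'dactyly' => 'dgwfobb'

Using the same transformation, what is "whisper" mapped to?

kzvlhsu

The pattern: shift every letter 3 places forward in the alphabet (wrapping around), then swap each adjacent pair of characters (1↔2, 3↔4, ...).
Working it through for "whisper": intermediate "zklvshu", final "kzvlhsu".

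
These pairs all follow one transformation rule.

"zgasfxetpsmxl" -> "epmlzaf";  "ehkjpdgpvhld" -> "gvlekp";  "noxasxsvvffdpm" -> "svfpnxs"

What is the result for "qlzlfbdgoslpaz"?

The transformation: keep every other character starting from the first (positions 1st, 3rd, 5th, ...), then move the first 3 characters to the end (rotate left by 3).
Starting from "qlzlfbdgoslpaz": after the first operation, "qzfdola"; after the second, "dolaqzf".

dolaqzf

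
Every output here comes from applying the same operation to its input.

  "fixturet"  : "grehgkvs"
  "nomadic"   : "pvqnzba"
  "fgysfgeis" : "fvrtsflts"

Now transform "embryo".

bleozr

Rule — reverse the string, then shift every letter 13 places forward in the alphabet (wrapping around) — i.e. ROT13.
Working it through for "embryo": intermediate "oyrbme", final "bleozr".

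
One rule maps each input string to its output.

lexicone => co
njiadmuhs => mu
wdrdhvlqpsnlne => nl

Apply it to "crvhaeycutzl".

The pattern: delete the last 2 characters, then keep only the last 2 characters.
Working it through for "crvhaeycutzl": intermediate "crvhaeycut", final "ut".

ut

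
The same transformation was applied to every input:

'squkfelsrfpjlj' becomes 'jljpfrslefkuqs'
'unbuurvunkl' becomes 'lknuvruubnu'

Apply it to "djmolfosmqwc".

cwqmsoflomjd

What's happening: reverse the string.
Doing the same to "djmolfosmqwc": "cwqmsoflomjd".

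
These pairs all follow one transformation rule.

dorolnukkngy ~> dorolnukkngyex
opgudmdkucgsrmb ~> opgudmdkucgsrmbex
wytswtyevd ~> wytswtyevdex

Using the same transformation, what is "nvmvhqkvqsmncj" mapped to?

The pattern: append "ex".
So "nvmvhqkvqsmncj" becomes "nvmvhqkvqsmncjex".

nvmvhqkvqsmncjex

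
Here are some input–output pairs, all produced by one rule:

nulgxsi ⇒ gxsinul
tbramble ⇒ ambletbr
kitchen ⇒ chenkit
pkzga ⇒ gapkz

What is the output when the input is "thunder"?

nderthu

Rule — move the first 3 characters to the end (rotate left by 3).
For "thunder" the result is "nderthu".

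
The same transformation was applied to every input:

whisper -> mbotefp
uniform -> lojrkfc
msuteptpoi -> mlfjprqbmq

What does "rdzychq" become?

zenoawv

The pattern: move the last 3 characters to the front (rotate right by 3), then shift every letter 3 places backward in the alphabet (wrapping around).
Applying both steps to "rdzychq": "chqrdzy", then "zenoawv".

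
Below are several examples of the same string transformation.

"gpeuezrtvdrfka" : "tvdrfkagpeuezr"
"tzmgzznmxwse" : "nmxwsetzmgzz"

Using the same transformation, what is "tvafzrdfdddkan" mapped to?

fdddkantvafzrd

Each output is the input with this applied: swap the front and back halves of the string.
"tvafzrdfdddkan" → "fdddkantvafzrd".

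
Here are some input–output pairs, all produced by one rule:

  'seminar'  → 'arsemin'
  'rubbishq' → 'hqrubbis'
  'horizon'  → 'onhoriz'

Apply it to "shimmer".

In each case the input is transformed by: move the last 2 characters to the front (rotate right by 2).
So "shimmer" becomes "ershimm".

ershimm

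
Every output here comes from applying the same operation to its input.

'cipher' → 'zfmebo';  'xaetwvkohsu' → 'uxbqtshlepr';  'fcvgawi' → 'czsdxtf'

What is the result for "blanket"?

Rule — shift every letter 3 places backward in the alphabet (wrapping around).
"blanket" → "yixkhbq".

yixkhbq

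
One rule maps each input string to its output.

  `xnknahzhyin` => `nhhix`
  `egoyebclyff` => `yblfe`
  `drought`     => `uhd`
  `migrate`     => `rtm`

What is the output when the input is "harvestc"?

In each case the input is transformed by: move the first 2 characters to the end (rotate left by 2), then keep every other character starting from the second (positions 2nd, 4th, 6th, ...).
For "harvestc" the result is "vsca".
(Check on "drought": → "oughtdr" → "uhd" ✓)

vsca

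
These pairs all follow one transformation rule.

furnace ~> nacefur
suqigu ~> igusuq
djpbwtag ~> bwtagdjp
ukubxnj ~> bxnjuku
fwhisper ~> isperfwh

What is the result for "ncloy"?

oyncl

In each case the input is transformed by: move the first 3 characters to the end (rotate left by 3).
On "ncloy" that produces "oyncl".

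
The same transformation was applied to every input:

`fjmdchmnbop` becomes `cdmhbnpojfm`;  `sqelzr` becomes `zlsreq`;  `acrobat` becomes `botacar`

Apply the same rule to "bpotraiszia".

rtiazsaipbo

Looking at the pairs, the operation is to move the first 3 characters to the end (rotate left by 3), then swap each adjacent pair of characters (1↔2, 3↔4, ...).
Starting from "bpotraiszia": after the first operation, "traisziabpo"; after the second, "rtiazsaipbo".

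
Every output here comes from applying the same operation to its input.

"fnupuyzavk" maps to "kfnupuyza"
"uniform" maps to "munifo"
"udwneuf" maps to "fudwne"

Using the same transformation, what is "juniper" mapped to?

Rule — move the last character to the front, then delete the last character.
"juniper" → "rjunipe" → "rjunip".

rjunip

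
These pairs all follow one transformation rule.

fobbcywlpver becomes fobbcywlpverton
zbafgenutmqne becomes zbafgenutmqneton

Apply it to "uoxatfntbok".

The pattern: append "ton".
Applying that to "uoxatfntbok" gives "uoxatfntbokton".

uoxatfntbokton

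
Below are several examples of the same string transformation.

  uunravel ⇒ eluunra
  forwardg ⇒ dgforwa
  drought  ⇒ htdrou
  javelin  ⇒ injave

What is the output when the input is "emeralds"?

dsemera

Rule — move the last 3 characters to the front (rotate right by 3), then delete the first character.
Starting from "emeralds": after the first operation, "ldsemera"; after the second, "dsemera".
(Check on "forwardg": → "rdgforwa" → "dgforwa" ✓)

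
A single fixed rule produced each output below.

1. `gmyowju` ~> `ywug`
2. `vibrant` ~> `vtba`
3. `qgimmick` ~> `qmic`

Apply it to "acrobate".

trba

Rule — keep every other character starting from the first (positions 1st, 3rd, 5th, ...), then sort the characters into reverse alphabetical order.
Starting from "acrobate": after the first operation, "arbt"; after the second, "trba".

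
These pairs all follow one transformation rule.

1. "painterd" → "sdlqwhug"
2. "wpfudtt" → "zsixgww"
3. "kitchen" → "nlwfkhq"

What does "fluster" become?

What's happening: shift every letter 3 places forward in the alphabet (wrapping around).
So "fluster" becomes "ioxvwhu".

ioxvwhu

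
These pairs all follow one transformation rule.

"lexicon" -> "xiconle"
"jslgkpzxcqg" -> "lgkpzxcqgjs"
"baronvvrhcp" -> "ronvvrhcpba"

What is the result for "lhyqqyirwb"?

The transformation: move the first 2 characters to the end (rotate left by 2).
For "lhyqqyirwb" the result is "yqqyirwblh".

yqqyirwblh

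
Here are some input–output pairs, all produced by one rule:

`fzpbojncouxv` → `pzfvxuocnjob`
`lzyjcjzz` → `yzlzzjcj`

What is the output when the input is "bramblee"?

The pattern: reverse the string, then move the last 3 characters to the front (rotate right by 3).
On "bramblee" that produces "arbeelbm".

arbeelbm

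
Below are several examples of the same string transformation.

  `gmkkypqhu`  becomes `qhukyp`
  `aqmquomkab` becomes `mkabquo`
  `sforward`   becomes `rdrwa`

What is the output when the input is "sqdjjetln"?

In each case the input is transformed by: delete the first 3 characters, then move the first 3 characters to the end (rotate left by 3).
On "sqdjjetln": the first step gives "jjetln", and the second then gives "tlnjje".

tlnjje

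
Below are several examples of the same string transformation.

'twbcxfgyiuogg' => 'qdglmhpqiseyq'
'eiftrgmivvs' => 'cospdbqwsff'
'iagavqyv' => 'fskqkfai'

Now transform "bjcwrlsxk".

Each output is the input with this applied: move the last character to the front, then shift every letter 10 places forward in the alphabet (wrapping around).
For "bjcwrlsxk", step one produces "kbjcwrlsx"; step two turns that into "ultmgbvch".
(Check on "iagavqyv": → "viagavqy" → "fskqkfai" ✓)

ultmgbvch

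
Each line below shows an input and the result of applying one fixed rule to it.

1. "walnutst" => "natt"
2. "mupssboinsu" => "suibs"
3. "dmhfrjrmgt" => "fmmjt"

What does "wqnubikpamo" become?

What's happening: keep every other character starting from the second (positions 2nd, 4th, 6th, ...), then swap each adjacent pair of characters (1↔2, 3↔4, ...).
Starting from "wqnubikpamo": after the first operation, "quipm"; after the second, "uqpim".

uqpim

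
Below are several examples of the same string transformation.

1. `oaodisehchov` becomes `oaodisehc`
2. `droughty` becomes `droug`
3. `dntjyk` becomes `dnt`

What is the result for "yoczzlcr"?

yoczz

The pattern: delete the last 3 characters.
Applying that to "yoczzlcr" gives "yoczz".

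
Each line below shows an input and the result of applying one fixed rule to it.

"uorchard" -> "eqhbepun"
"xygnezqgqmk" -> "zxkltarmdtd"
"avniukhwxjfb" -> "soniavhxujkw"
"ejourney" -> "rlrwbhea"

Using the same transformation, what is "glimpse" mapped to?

frtyvzc

In each case the input is transformed by: move the last 2 characters to the front (rotate right by 2), then shift every letter 13 places forward in the alphabet (wrapping around) — i.e. ROT13.
"glimpse" → "seglimp" → "frtyvzc".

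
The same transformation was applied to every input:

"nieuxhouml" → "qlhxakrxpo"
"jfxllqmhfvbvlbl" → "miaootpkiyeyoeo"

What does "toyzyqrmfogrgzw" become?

wrbcbtupirjujcz

The pattern: shift every letter 3 places forward in the alphabet (wrapping around).
Doing the same to "toyzyqrmfogrgzw": "wrbcbtupirjujcz".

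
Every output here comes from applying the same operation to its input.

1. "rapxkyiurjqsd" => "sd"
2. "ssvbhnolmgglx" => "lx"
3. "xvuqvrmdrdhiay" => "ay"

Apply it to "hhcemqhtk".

The pattern: keep only the last 2 characters.
"hhcemqhtk" → "tk".

tk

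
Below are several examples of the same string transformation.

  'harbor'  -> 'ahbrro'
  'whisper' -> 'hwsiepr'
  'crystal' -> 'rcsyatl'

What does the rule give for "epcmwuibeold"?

Rule — swap each adjacent pair of characters (1↔2, 3↔4, ...).
On "epcmwuibeold" that produces "pemcuwbioedl".

pemcuwbioedl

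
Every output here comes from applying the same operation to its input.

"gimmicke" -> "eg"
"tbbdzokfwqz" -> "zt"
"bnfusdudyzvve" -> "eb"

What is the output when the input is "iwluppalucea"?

What's happening: move the last character to the front, then keep only the first 2 characters.
Starting from "iwluppalucea": after the first operation, "aiwluppaluce"; after the second, "ai".

ai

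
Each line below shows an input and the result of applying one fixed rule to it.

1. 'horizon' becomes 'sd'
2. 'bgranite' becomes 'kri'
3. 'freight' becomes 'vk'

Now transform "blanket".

po

What's happening: shift every letter 4 places forward in the alphabet (wrapping around), then keep one character in every 3, starting at position 2 (positions 2nd, 5th, 8th, ...).
On "blanket": the first step gives "fperoix", and the second then gives "po".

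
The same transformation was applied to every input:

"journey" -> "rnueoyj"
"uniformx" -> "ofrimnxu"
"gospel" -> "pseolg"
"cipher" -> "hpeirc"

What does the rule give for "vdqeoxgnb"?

oxegqndbv

Each output is the input with this applied: take characters alternately from the front and the back (1st, last, 2nd, 2nd-last, ...), then reverse the string.
Working it through for "vdqeoxgnb": intermediate "vbdnqgexo", final "oxegqndbv".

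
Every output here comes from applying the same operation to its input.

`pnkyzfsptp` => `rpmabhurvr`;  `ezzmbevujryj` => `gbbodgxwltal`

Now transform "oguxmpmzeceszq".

Each output is the input with this applied: shift every letter 2 places forward in the alphabet (wrapping around).
On "oguxmpmzeceszq" that produces "qiwzorobgegubs".

qiwzorobgegubs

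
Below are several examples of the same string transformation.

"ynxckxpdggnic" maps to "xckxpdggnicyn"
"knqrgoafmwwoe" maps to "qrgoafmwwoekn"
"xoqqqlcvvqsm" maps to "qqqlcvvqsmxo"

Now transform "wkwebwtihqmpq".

The rule is to move the first 2 characters to the end (rotate left by 2).
So "wkwebwtihqmpq" becomes "webwtihqmpqwk".

webwtihqmpqwk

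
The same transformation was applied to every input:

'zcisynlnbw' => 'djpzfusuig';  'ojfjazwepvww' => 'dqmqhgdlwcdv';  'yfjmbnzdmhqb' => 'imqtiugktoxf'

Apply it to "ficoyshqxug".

Each output is the input with this applied: swap the first and last characters, then shift every letter 7 places forward in the alphabet (wrapping around).
For "ficoyshqxug", step one produces "gicoyshqxuf"; step two turns that into "npjvfzoxebm".

npjvfzoxebm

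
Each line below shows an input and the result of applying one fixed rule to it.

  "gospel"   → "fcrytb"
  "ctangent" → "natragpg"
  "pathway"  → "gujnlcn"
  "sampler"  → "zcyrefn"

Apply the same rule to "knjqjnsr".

wdwafexa

The transformation: move the first 2 characters to the end (rotate left by 2), then shift every letter 13 places forward in the alphabet (wrapping around) — i.e. ROT13.
Doing the same to "knjqjnsr": "wdwafexa".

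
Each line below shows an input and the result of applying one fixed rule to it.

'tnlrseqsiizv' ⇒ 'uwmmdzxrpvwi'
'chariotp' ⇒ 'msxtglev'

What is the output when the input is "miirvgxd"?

Looking at the pairs, the operation is to shift every letter 4 places forward in the alphabet (wrapping around), then swap the front and back halves of the string.
Applying both steps to "miirvgxd": "qmmvzkbh", then "zkbhqmmv".

zkbhqmmv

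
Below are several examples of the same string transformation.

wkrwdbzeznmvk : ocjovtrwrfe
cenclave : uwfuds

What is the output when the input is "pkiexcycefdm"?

hcawpuquwx

The pattern: delete the last 2 characters, then shift every letter 8 places backward in the alphabet (wrapping around).
Working it through for "pkiexcycefdm": intermediate "pkiexcycef", final "hcawpuquwx".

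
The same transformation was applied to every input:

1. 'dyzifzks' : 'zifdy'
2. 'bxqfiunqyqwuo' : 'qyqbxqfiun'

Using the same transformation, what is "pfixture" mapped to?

ixtpf

What's happening: delete the last 3 characters, then move the last 3 characters to the front (rotate right by 3).
"pfixture" → "pfixt" → "ixtpf".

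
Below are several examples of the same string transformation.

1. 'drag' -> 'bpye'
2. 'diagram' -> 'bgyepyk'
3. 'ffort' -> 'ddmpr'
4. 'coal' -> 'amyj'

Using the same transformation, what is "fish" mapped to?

dgqf

In each case the input is transformed by: shift every letter 2 places backward in the alphabet (wrapping around).
For "fish" the result is "dgqf".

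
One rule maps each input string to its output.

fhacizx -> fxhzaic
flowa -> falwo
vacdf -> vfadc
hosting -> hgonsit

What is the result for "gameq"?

gqaem

The pattern: take characters alternately from the front and the back (1st, last, 2nd, 2nd-last, ...).
"gameq" → "gqaem".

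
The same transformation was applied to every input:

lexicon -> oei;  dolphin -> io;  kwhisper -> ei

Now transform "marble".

The pattern: move the last 3 characters to the front (rotate right by 3), then keep only the vowels.
For "marble" the result is "ea".

ea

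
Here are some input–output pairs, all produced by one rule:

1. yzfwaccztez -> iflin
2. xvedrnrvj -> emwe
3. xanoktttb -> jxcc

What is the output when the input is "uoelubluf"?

Each output is the input with this applied: keep every other character starting from the second (positions 2nd, 4th, 6th, ...), then shift every letter 9 places forward in the alphabet (wrapping around).
For "uoelubluf" the result is "xukd".

xukd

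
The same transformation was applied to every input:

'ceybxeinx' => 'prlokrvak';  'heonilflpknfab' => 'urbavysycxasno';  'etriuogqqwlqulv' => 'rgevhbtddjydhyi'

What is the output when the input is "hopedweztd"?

ubcrqjrmgq

What's happening: shift every letter 13 places forward in the alphabet (wrapping around) — i.e. ROT13.
So "hopedweztd" becomes "ubcrqjrmgq".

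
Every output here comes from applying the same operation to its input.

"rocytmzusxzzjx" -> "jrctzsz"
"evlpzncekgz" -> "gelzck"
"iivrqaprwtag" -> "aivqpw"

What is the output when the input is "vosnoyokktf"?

tvsook

The rule is to move the last 2 characters to the front (rotate right by 2), then keep every other character starting from the first (positions 1st, 3rd, 5th, ...).
For "vosnoyokktf", step one produces "tfvosnoyokk"; step two turns that into "tvsook".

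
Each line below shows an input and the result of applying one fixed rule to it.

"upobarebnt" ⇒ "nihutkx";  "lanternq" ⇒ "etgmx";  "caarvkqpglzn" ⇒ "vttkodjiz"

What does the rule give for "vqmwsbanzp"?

The transformation: delete the last 3 characters, then shift every letter 7 places backward in the alphabet (wrapping around).
Applying both steps to "vqmwsbanzp": "vqmwsba", then "ojfplut".
(Check on "upobarebnt": → "upobare" → "nihutkx" ✓)

ojfplut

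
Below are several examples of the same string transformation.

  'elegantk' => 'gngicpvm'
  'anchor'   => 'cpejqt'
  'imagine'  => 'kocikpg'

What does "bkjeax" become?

dmlgcz

What's happening: shift every letter 2 places forward in the alphabet (wrapping around).
For "bkjeax" the result is "dmlgcz".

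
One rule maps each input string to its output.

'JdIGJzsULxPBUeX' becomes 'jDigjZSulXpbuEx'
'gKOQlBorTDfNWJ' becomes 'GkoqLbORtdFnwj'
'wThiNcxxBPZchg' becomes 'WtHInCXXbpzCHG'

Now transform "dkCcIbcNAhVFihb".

What's happening: flip the case of every letter.
So "dkCcIbcNAhVFihb" becomes "DKcCiBCnaHvfIHB".

DKcCiBCnaHvfIHB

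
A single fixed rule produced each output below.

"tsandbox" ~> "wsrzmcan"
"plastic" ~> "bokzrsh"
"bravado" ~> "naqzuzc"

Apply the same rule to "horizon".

Each output is the input with this applied: move the last character to the front, then shift every letter 1 place backward in the alphabet (wrapping around).
Applying both steps to "horizon": "nhorizo", then "mgnqhyn".
(Check on "plastic": → "cplasti" → "bokzrsh" ✓)

mgnqhyn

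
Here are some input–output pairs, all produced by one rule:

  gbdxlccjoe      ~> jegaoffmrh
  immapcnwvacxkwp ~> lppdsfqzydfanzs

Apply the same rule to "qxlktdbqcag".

Each output is the input with this applied: shift every letter 3 places forward in the alphabet (wrapping around).
"qxlktdbqcag" → "taonwgetfdj".

taonwgetfdj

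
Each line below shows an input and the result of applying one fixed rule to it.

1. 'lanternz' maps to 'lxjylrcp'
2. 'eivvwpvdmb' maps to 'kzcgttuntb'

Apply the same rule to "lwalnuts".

rqjuyjls

Rule — move the last 2 characters to the front (rotate right by 2), then shift every letter 2 places backward in the alphabet (wrapping around).
Applying both steps to "lwalnuts": "tslwalnu", then "rqjuyjls".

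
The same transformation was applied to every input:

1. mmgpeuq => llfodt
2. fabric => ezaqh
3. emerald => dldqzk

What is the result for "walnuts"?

vzkmts

Looking at the pairs, the operation is to delete the last character, then shift every letter 1 place backward in the alphabet (wrapping around).
"walnuts" → "walnut" → "vzkmts".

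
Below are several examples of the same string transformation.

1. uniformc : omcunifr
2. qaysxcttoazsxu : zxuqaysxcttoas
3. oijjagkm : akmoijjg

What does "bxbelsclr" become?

slrbxbelc

What's happening: move the last 3 characters to the front (rotate right by 3), then swap the first and last characters.
On "bxbelsclr": the first step gives "clrbxbels", and the second then gives "slrbxbelc".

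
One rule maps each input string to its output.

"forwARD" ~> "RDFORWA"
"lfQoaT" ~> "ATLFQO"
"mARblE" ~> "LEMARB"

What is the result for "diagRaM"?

The rule is to move the last 2 characters to the front (rotate right by 2), then convert every letter to uppercase.
On "diagRaM": the first step gives "aMdiagR", and the second then gives "AMDIAGR".
(Check on "forwARD": → "RDforwA" → "RDFORWA" ✓)

AMDIAGR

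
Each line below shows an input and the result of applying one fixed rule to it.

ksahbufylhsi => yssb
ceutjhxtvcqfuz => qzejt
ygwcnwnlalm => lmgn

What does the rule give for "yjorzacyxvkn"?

ykjz

The rule is to keep one character in every 3, starting at position 2 (positions 2nd, 5th, 8th, ...), then move the last 2 characters to the front (rotate right by 2).
Doing the same to "yjorzacyxvkn": "ykjz".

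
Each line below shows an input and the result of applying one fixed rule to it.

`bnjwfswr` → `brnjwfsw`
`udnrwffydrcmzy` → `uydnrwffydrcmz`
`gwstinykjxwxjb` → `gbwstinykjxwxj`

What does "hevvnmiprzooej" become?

hjevvnmiprzooe

The pattern: swap the first and last characters, then move the last character to the front.
"hevvnmiprzooej" → "jevvnmiprzooeh" → "hjevvnmiprzooe".
(Check on "gwstinykjxwxjb": → "bwstinykjxwxjg" → "gbwstinykjxwxj" ✓)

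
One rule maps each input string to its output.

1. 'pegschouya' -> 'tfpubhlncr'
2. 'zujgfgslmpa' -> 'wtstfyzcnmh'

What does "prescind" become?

Each output is the input with this applied: shift every letter 13 places forward in the alphabet (wrapping around) — i.e. ROT13, then move the first 2 characters to the end (rotate left by 2).
Starting from "prescind": after the first operation, "cerfpvaq"; after the second, "rfpvaqce".

rfpvaqce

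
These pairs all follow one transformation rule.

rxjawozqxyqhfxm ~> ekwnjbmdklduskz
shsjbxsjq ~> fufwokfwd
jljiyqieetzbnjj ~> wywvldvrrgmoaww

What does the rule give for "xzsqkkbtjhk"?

kmfdxxogwux

In each case the input is transformed by: shift every letter 13 places forward in the alphabet (wrapping around) — i.e. ROT13.
So "xzsqkkbtjhk" becomes "kmfdxxogwux".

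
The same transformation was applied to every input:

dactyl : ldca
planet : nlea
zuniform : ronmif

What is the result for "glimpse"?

The rule is to sort the characters into reverse alphabetical order, then delete the first 2 characters.
Starting from "glimpse": after the first operation, "spmlige"; after the second, "mlige".
(Check on "zuniform": → "zuronmif" → "ronmif" ✓)

mlige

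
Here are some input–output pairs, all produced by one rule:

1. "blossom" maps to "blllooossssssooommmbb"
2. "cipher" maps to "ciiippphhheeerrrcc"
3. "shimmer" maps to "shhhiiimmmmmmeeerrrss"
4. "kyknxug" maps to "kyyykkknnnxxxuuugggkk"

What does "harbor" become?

Each output is the input with this applied: repeat every character 3 times, then move the first 2 characters to the end (rotate left by 2).
Starting from "harbor": after the first operation, "hhhaaarrrbbbooorrr"; after the second, "haaarrrbbbooorrrhh".

haaarrrbbbooorrrhh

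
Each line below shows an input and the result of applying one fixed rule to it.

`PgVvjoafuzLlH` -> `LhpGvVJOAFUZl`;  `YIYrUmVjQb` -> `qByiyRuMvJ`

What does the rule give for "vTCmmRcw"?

In each case the input is transformed by: flip the case of every letter, then move the last 2 characters to the front (rotate right by 2).
On "vTCmmRcw": the first step gives "VtcMMrCW", and the second then gives "CWVtcMMr".

CWVtcMMr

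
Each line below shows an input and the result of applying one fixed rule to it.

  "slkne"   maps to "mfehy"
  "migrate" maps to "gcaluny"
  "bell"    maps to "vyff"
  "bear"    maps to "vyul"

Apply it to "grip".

alcj

The pattern: shift every letter 6 places backward in the alphabet (wrapping around).
On "grip" that produces "alcj".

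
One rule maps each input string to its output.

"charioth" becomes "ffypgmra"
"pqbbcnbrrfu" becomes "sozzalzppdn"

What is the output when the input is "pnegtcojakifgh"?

The rule is to shift every letter 2 places backward in the alphabet (wrapping around), then swap the first and last characters.
Starting from "pnegtcojakifgh": after the first operation, "nlceramhyigdef"; after the second, "flceramhyigden".
(Check on "charioth": → "afypgmrf" → "ffypgmra" ✓)

flceramhyigden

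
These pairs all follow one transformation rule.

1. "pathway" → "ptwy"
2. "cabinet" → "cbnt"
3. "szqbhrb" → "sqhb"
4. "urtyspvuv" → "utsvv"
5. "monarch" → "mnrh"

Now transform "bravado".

The rule is to keep every other character starting from the first (positions 1st, 3rd, 5th, ...).
On "bravado" that produces "baao".

baao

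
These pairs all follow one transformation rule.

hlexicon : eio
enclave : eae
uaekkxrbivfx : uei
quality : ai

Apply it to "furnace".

In each case the input is transformed by: keep every other character starting from the first (positions 1st, 3rd, 5th, ...), then keep only the vowels.
Working it through for "furnace": intermediate "frae", final "ae".
(Check on "hlexicon": → "heio" → "eio" ✓)

ae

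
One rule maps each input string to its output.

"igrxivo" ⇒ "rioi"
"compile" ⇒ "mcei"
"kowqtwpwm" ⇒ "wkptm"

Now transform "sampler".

msrl

What's happening: keep every other character starting from the first (positions 1st, 3rd, 5th, ...), then swap each adjacent pair of characters (1↔2, 3↔4, ...).
For "sampler", step one produces "smlr"; step two turns that into "msrl".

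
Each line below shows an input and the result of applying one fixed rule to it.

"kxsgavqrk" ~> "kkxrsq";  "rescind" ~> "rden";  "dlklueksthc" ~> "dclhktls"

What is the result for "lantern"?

lnar

In each case the input is transformed by: take characters alternately from the front and the back (1st, last, 2nd, 2nd-last, ...), then delete the last 3 characters.
Applying both steps to "lantern": "lnarnet", then "lnar".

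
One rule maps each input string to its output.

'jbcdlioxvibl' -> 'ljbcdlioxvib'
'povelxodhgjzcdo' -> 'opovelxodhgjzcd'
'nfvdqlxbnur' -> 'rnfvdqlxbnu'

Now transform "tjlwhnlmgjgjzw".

Each output is the input with this applied: move the last character to the front.
"tjlwhnlmgjgjzw" → "wtjlwhnlmgjgjz".

wtjlwhnlmgjgjz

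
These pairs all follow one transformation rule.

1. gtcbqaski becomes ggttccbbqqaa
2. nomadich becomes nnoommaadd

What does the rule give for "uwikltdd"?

uuwwiikkll

In each case the input is transformed by: delete the last 3 characters, then double every character.
Starting from "uwikltdd": after the first operation, "uwikl"; after the second, "uuwwiikkll".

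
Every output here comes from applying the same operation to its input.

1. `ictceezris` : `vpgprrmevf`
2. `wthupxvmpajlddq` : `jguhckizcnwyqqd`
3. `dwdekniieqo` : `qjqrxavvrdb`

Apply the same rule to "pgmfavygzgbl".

What's happening: shift every letter 13 places forward in the alphabet (wrapping around) — i.e. ROT13.
"pgmfavygzgbl" → "ctzsniltmtoy".

ctzsniltmtoy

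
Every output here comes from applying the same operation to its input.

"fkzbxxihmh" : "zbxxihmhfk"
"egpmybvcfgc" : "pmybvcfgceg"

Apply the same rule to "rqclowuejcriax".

Rule — move the first 2 characters to the end (rotate left by 2).
"rqclowuejcriax" → "clowuejcriaxrq".

clowuejcriaxrq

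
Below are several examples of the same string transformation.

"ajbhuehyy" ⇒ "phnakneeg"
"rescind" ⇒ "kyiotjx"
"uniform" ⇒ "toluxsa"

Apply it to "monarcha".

utgxings

Looking at the pairs, the operation is to shift every letter 6 places forward in the alphabet (wrapping around), then move the first character to the end.
Applying that to "monarcha" gives "utgxings".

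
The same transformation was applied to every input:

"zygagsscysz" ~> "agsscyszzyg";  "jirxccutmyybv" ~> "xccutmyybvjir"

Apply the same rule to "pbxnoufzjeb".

Looking at the pairs, the operation is to move the first 3 characters to the end (rotate left by 3).
Applying that to "pbxnoufzjeb" gives "noufzjebpbx".

noufzjebpbx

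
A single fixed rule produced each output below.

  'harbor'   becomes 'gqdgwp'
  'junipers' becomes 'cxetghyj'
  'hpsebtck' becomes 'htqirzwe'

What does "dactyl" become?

rinasp

Looking at the pairs, the operation is to shift every letter 11 places backward in the alphabet (wrapping around), then move the first 2 characters to the end (rotate left by 2).
So "dactyl" becomes "rinasp".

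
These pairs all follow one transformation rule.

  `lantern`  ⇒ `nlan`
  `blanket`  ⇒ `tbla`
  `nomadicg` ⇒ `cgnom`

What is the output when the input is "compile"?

ecom

The transformation: move the first 3 characters to the end (rotate left by 3), then delete the first 3 characters.
For "compile", step one produces "pilecom"; step two turns that into "ecom".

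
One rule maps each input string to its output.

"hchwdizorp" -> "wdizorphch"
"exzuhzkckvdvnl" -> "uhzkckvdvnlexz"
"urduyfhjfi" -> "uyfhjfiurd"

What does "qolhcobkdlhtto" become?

In each case the input is transformed by: move the first 3 characters to the end (rotate left by 3).
So "qolhcobkdlhtto" becomes "hcobkdlhttoqol".

hcobkdlhttoqol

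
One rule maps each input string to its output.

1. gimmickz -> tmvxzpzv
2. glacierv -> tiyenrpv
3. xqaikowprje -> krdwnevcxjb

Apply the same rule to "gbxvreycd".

The pattern: take characters alternately from the front and the back (1st, last, 2nd, 2nd-last, ...), then shift every letter 13 places forward in the alphabet (wrapping around) — i.e. ROT13.
For "gbxvreycd", step one produces "gdbcxyver"; step two turns that into "tqopklire".

tqopklire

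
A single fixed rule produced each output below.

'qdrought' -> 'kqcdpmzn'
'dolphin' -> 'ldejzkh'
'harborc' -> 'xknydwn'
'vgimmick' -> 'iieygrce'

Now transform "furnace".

jwyabqn

Looking at the pairs, the operation is to move the first 3 characters to the end (rotate left by 3), then shift every letter 4 places backward in the alphabet (wrapping around).
On "furnace": the first step gives "nacefur", and the second then gives "jwyabqn".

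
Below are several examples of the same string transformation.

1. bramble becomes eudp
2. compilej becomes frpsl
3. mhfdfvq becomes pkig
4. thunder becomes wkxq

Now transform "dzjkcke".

Looking at the pairs, the operation is to delete the last 3 characters, then shift every letter 3 places forward in the alphabet (wrapping around).
Applying that to "dzjkcke" gives "gcmn".

gcmn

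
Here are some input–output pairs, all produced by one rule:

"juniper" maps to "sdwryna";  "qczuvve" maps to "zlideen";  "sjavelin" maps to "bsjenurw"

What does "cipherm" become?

lryqnav

The transformation: shift every letter 9 places forward in the alphabet (wrapping around).
"cipherm" → "lryqnav".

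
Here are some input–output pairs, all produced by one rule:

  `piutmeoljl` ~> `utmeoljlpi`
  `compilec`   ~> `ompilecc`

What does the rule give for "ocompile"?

What's happening: swap the front and back halves of the string, then move the last 3 characters to the front (rotate right by 3).
Starting from "ocompile": after the first operation, "pileocom"; after the second, "compileo".

compileo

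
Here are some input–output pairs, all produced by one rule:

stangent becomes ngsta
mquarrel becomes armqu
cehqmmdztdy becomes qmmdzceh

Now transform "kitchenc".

Each output is the input with this applied: delete the last 3 characters, then move the first 3 characters to the end (rotate left by 3).
Applying both steps to "kitchenc": "kitch", then "chkit".

chkit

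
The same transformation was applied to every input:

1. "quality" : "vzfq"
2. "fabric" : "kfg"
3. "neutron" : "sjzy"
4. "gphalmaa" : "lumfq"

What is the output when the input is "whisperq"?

What's happening: delete the last 3 characters, then shift every letter 5 places forward in the alphabet (wrapping around).
Working it through for "whisperq": intermediate "whisp", final "bmnxu".
(Check on "neutron": → "neut" → "sjzy" ✓)

bmnxu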